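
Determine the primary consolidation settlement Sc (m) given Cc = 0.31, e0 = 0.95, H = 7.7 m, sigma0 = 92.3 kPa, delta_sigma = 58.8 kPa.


Result: 0.262 m

Derivation:
Using Sc = Cc * H / (1 + e0) * log10((sigma0 + delta_sigma) / sigma0)
Stress ratio = (92.3 + 58.8) / 92.3 = 1.63705
log10(1.63705) = 0.214063
Cc * H / (1 + e0) = 0.31 * 7.7 / (1 + 0.95) = 1.2241
Sc = 1.2241 * 0.214063
Sc = 0.262 m


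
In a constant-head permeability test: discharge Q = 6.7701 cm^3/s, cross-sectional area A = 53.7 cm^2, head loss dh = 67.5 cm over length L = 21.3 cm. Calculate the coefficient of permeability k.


Compute hydraulic gradient:
i = dh / L = 67.5 / 21.3 = 3.16901
Then apply Darcy's law:
k = Q / (A * i)
k = 6.7701 / (53.7 * 3.16901)
k = 6.7701 / 170.176
k = 0.039783 cm/s


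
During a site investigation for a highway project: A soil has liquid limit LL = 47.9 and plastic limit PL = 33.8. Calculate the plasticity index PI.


Using PI = LL - PL
PI = 47.9 - 33.8
PI = 14.1


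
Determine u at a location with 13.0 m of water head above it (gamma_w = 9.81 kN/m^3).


Result: 127.53 kPa

Derivation:
Using u = gamma_w * h_w
u = 9.81 * 13.0
u = 127.53 kPa


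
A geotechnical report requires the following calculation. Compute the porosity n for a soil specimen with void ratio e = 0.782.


Using the relation n = e / (1 + e)
n = 0.782 / (1 + 0.782)
n = 0.782 / 1.782
n = 0.4388


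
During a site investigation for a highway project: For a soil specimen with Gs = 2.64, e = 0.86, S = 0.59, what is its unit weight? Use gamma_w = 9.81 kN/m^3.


Using gamma = gamma_w * (Gs + S*e) / (1 + e)
Numerator: Gs + S*e = 2.64 + 0.59*0.86 = 3.1474
Denominator: 1 + e = 1 + 0.86 = 1.86
gamma = 9.81 * 3.1474 / 1.86
gamma = 16.6 kN/m^3


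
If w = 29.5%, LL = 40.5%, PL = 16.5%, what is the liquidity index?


First compute the plasticity index:
PI = LL - PL = 40.5 - 16.5 = 24.0
Then compute the liquidity index:
LI = (w - PL) / PI
LI = (29.5 - 16.5) / 24.0
LI = 0.542


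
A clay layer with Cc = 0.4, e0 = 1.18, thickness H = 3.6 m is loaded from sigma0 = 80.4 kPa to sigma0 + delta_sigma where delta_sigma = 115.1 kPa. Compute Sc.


Using Sc = Cc * H / (1 + e0) * log10((sigma0 + delta_sigma) / sigma0)
Stress ratio = (80.4 + 115.1) / 80.4 = 2.43159
log10(2.43159) = 0.385891
Cc * H / (1 + e0) = 0.4 * 3.6 / (1 + 1.18) = 0.66055
Sc = 0.66055 * 0.385891
Sc = 0.2549 m


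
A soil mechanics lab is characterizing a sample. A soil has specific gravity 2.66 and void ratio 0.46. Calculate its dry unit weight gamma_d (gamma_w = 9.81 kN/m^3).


Result: 17.873 kN/m^3

Derivation:
Using gamma_d = Gs * gamma_w / (1 + e)
gamma_d = 2.66 * 9.81 / (1 + 0.46)
gamma_d = 2.66 * 9.81 / 1.46
gamma_d = 17.873 kN/m^3


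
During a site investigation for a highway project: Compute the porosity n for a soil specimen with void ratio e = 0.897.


Using the relation n = e / (1 + e)
n = 0.897 / (1 + 0.897)
n = 0.897 / 1.897
n = 0.4729


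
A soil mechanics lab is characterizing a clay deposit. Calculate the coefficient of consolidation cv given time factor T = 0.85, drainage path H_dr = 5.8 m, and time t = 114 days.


Using cv = T * H_dr^2 / t
H_dr^2 = 5.8^2 = 33.64
cv = 0.85 * 33.64 / 114
cv = 0.25082 m^2/day


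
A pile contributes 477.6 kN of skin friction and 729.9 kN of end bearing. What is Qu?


Using Qu = Qf + Qb
Qu = 477.6 + 729.9
Qu = 1207.5 kN


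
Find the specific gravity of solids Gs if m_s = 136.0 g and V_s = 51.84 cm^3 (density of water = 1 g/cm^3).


Using Gs = m_s / (V_s * rho_w)
Since rho_w = 1 g/cm^3:
Gs = 136.0 / 51.84
Gs = 2.623


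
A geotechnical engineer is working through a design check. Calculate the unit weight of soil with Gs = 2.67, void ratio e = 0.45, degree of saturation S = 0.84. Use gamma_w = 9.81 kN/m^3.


Using gamma = gamma_w * (Gs + S*e) / (1 + e)
Numerator: Gs + S*e = 2.67 + 0.84*0.45 = 3.048
Denominator: 1 + e = 1 + 0.45 = 1.45
gamma = 9.81 * 3.048 / 1.45
gamma = 20.621 kN/m^3


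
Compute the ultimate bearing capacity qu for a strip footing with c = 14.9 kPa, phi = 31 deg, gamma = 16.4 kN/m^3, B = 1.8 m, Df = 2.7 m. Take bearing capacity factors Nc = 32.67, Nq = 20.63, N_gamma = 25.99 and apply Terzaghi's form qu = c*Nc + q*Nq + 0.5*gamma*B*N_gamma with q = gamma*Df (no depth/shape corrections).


Compute qu = c*Nc + gamma*Df*Nq + 0.5*gamma*B*N_gamma
Term 1: 14.9 * 32.67 = 486.783
Term 2: 16.4 * 2.7 * 20.63 = 913.4964
Term 3: 0.5 * 16.4 * 1.8 * 25.99 = 383.6124
qu = 486.783 + 913.4964 + 383.6124
qu = 1783.89 kPa


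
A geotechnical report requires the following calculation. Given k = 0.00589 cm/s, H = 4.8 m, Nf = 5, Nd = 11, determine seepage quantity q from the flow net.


Convert k to m/s for unit consistency with H:
k = 0.00589 cm/s = 0.00589 / 100 m/s = 5.89e-05 m/s
Using q = k * H * Nf / Nd
Nf / Nd = 5 / 11 = 0.4545
q = 5.89e-05 * 4.8 * 0.4545
q = 0.0001285 m^3/s per m


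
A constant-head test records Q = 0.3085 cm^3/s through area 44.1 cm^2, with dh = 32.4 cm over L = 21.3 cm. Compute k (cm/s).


Result: 0.004599 cm/s

Derivation:
Compute hydraulic gradient:
i = dh / L = 32.4 / 21.3 = 1.52113
Then apply Darcy's law:
k = Q / (A * i)
k = 0.3085 / (44.1 * 1.52113)
k = 0.3085 / 67.0817
k = 0.004599 cm/s


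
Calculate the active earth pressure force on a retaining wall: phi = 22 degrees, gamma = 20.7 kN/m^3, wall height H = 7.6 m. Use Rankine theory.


Compute active earth pressure coefficient:
Ka = tan^2(45 - phi/2) = tan^2(34.0) = 0.454962
Compute active force:
Pa = 0.5 * Ka * gamma * H^2
Pa = 0.5 * 0.454962 * 20.7 * 7.6^2
Pa = 271.98 kN/m


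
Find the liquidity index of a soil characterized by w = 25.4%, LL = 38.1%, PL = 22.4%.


First compute the plasticity index:
PI = LL - PL = 38.1 - 22.4 = 15.7
Then compute the liquidity index:
LI = (w - PL) / PI
LI = (25.4 - 22.4) / 15.7
LI = 0.191


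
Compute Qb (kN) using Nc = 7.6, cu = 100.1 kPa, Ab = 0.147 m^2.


Using Qb = Nc * cu * Ab
Qb = 7.6 * 100.1 * 0.147
Qb = 111.83 kN


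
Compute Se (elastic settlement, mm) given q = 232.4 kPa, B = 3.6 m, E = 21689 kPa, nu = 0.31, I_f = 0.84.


Using Se = q * B * (1 - nu^2) * I_f / E
1 - nu^2 = 1 - 0.31^2 = 0.9039
Se = 232.4 * 3.6 * 0.9039 * 0.84 / 21689
Se = 0.029289 m
Convert to mm: Se = 0.029289 * 1000 = 29.289 mm


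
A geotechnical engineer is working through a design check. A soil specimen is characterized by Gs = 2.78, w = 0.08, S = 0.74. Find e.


Result: 0.3005

Derivation:
Using the relation e = Gs * w / S
e = 2.78 * 0.08 / 0.74
e = 0.3005


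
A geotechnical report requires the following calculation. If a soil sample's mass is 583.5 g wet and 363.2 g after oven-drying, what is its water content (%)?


Result: 60.66 %

Derivation:
Using w = (m_wet - m_dry) / m_dry * 100
m_wet - m_dry = 583.5 - 363.2 = 220.3 g
w = 220.3 / 363.2 * 100
w = 60.66 %


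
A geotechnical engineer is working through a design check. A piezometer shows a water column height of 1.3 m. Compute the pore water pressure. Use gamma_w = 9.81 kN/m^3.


Using u = gamma_w * h_w
u = 9.81 * 1.3
u = 12.75 kPa


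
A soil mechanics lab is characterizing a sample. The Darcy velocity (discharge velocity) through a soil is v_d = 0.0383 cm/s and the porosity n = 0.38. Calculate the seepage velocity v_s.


Result: 0.10079 cm/s

Derivation:
Using v_s = v_d / n
v_s = 0.0383 / 0.38
v_s = 0.10079 cm/s


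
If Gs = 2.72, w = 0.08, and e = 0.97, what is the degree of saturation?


Using S = Gs * w / e
S = 2.72 * 0.08 / 0.97
S = 0.2243


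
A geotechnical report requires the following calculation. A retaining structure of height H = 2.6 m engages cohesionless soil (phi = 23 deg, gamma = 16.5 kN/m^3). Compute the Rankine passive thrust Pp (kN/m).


Compute passive earth pressure coefficient:
Kp = tan^2(45 + phi/2) = tan^2(56.5) = 2.282623
Compute passive force:
Pp = 0.5 * Kp * gamma * H^2
Pp = 0.5 * 2.282623 * 16.5 * 2.6^2
Pp = 127.3 kN/m


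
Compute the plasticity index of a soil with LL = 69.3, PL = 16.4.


Result: 52.9

Derivation:
Using PI = LL - PL
PI = 69.3 - 16.4
PI = 52.9


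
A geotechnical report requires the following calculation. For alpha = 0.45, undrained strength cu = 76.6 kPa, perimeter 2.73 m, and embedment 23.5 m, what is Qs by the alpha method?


Result: 2211.42 kN

Derivation:
Using Qs = alpha * cu * perimeter * L
Qs = 0.45 * 76.6 * 2.73 * 23.5
Qs = 2211.42 kN


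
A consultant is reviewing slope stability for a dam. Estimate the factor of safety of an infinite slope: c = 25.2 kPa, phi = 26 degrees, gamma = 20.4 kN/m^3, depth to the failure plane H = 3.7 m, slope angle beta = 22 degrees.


Using Fs = c / (gamma*H*sin(beta)*cos(beta)) + tan(phi)/tan(beta)
Cohesion contribution = 25.2 / (20.4*3.7*sin(22)*cos(22))
Cohesion contribution = 0.96123
Friction contribution = tan(26)/tan(22) = 1.20718
Fs = 0.96123 + 1.20718
Fs = 2.168


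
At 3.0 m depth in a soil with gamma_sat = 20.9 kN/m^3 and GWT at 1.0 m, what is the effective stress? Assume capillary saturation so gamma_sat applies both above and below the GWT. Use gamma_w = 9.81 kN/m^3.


Result: 43.08 kPa

Derivation:
Total stress = gamma_sat * depth
sigma = 20.9 * 3.0 = 62.7 kPa
Pore water pressure u = gamma_w * (depth - d_wt)
u = 9.81 * (3.0 - 1.0) = 19.62 kPa
Effective stress = sigma - u
sigma' = 62.7 - 19.62 = 43.08 kPa


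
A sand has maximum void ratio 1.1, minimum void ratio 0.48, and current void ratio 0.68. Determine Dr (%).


Result: 67.74 %

Derivation:
Using Dr = (e_max - e) / (e_max - e_min) * 100
e_max - e = 1.1 - 0.68 = 0.42
e_max - e_min = 1.1 - 0.48 = 0.62
Dr = 0.42 / 0.62 * 100
Dr = 67.74 %


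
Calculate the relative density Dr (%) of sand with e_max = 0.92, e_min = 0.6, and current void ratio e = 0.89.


Result: 9.38 %

Derivation:
Using Dr = (e_max - e) / (e_max - e_min) * 100
e_max - e = 0.92 - 0.89 = 0.03
e_max - e_min = 0.92 - 0.6 = 0.32
Dr = 0.03 / 0.32 * 100
Dr = 9.38 %


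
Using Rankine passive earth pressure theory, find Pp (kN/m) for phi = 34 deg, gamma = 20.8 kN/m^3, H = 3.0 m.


Compute passive earth pressure coefficient:
Kp = tan^2(45 + phi/2) = tan^2(62.0) = 3.537132
Compute passive force:
Pp = 0.5 * Kp * gamma * H^2
Pp = 0.5 * 3.537132 * 20.8 * 3.0^2
Pp = 331.08 kN/m


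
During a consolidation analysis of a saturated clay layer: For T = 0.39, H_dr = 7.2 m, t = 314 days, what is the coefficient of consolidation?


Using cv = T * H_dr^2 / t
H_dr^2 = 7.2^2 = 51.84
cv = 0.39 * 51.84 / 314
cv = 0.06439 m^2/day


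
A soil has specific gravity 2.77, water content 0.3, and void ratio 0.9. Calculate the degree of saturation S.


Result: 0.9233

Derivation:
Using S = Gs * w / e
S = 2.77 * 0.3 / 0.9
S = 0.9233


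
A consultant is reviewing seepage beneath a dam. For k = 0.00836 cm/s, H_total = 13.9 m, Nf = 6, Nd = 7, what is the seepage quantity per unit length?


Convert k to m/s for unit consistency with H:
k = 0.00836 cm/s = 0.00836 / 100 m/s = 8.36e-05 m/s
Using q = k * H * Nf / Nd
Nf / Nd = 6 / 7 = 0.8571
q = 8.36e-05 * 13.9 * 0.8571
q = 0.000996 m^3/s per m


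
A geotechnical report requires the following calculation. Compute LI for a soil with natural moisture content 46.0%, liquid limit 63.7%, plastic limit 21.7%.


Result: 0.579

Derivation:
First compute the plasticity index:
PI = LL - PL = 63.7 - 21.7 = 42.0
Then compute the liquidity index:
LI = (w - PL) / PI
LI = (46.0 - 21.7) / 42.0
LI = 0.579


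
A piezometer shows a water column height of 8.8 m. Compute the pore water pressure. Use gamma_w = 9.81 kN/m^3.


Using u = gamma_w * h_w
u = 9.81 * 8.8
u = 86.33 kPa


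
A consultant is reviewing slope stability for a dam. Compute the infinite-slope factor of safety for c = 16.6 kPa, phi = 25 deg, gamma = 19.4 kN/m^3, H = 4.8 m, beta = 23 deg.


Using Fs = c / (gamma*H*sin(beta)*cos(beta)) + tan(phi)/tan(beta)
Cohesion contribution = 16.6 / (19.4*4.8*sin(23)*cos(23))
Cohesion contribution = 0.495634
Friction contribution = tan(25)/tan(23) = 1.09855
Fs = 0.495634 + 1.09855
Fs = 1.594


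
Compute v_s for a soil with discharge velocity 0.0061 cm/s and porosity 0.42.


Using v_s = v_d / n
v_s = 0.0061 / 0.42
v_s = 0.01452 cm/s


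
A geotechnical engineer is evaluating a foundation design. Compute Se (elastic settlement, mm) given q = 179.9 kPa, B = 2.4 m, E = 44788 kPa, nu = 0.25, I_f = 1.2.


Result: 10.845 mm

Derivation:
Using Se = q * B * (1 - nu^2) * I_f / E
1 - nu^2 = 1 - 0.25^2 = 0.9375
Se = 179.9 * 2.4 * 0.9375 * 1.2 / 44788
Se = 0.010845 m
Convert to mm: Se = 0.010845 * 1000 = 10.845 mm


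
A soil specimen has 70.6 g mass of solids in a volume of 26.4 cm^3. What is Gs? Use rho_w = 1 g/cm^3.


Using Gs = m_s / (V_s * rho_w)
Since rho_w = 1 g/cm^3:
Gs = 70.6 / 26.4
Gs = 2.674


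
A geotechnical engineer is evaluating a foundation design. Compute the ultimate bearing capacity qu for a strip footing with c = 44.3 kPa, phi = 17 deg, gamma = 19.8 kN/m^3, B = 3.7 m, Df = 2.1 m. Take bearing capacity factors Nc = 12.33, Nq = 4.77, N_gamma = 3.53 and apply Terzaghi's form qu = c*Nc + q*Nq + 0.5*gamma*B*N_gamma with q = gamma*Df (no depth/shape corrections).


Compute qu = c*Nc + gamma*Df*Nq + 0.5*gamma*B*N_gamma
Term 1: 44.3 * 12.33 = 546.219
Term 2: 19.8 * 2.1 * 4.77 = 198.3366
Term 3: 0.5 * 19.8 * 3.7 * 3.53 = 129.3039
qu = 546.219 + 198.3366 + 129.3039
qu = 873.86 kPa


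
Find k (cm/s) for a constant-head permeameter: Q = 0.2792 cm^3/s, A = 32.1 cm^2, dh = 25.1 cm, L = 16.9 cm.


Result: 0.005856 cm/s

Derivation:
Compute hydraulic gradient:
i = dh / L = 25.1 / 16.9 = 1.48521
Then apply Darcy's law:
k = Q / (A * i)
k = 0.2792 / (32.1 * 1.48521)
k = 0.2792 / 47.6751
k = 0.005856 cm/s


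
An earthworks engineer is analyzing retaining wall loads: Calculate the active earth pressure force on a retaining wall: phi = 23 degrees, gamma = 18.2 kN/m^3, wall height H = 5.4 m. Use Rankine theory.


Compute active earth pressure coefficient:
Ka = tan^2(45 - phi/2) = tan^2(33.5) = 0.438092
Compute active force:
Pa = 0.5 * Ka * gamma * H^2
Pa = 0.5 * 0.438092 * 18.2 * 5.4^2
Pa = 116.25 kN/m


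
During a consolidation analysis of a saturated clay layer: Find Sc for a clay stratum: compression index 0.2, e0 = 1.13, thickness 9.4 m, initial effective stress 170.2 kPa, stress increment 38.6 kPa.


Result: 0.0784 m

Derivation:
Using Sc = Cc * H / (1 + e0) * log10((sigma0 + delta_sigma) / sigma0)
Stress ratio = (170.2 + 38.6) / 170.2 = 1.22679
log10(1.22679) = 0.0887709
Cc * H / (1 + e0) = 0.2 * 9.4 / (1 + 1.13) = 0.882629
Sc = 0.882629 * 0.0887709
Sc = 0.0784 m


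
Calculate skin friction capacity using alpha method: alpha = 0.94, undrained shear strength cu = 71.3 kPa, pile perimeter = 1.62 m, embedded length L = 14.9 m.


Using Qs = alpha * cu * perimeter * L
Qs = 0.94 * 71.3 * 1.62 * 14.9
Qs = 1617.78 kN


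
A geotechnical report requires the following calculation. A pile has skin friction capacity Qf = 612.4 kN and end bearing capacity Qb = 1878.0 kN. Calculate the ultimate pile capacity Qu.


Using Qu = Qf + Qb
Qu = 612.4 + 1878.0
Qu = 2490.4 kN


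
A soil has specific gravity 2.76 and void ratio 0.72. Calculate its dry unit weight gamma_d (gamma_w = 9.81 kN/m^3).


Result: 15.742 kN/m^3

Derivation:
Using gamma_d = Gs * gamma_w / (1 + e)
gamma_d = 2.76 * 9.81 / (1 + 0.72)
gamma_d = 2.76 * 9.81 / 1.72
gamma_d = 15.742 kN/m^3


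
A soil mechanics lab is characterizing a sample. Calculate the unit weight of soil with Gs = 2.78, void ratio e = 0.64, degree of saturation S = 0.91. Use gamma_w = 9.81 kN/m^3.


Result: 20.113 kN/m^3

Derivation:
Using gamma = gamma_w * (Gs + S*e) / (1 + e)
Numerator: Gs + S*e = 2.78 + 0.91*0.64 = 3.3624
Denominator: 1 + e = 1 + 0.64 = 1.64
gamma = 9.81 * 3.3624 / 1.64
gamma = 20.113 kN/m^3


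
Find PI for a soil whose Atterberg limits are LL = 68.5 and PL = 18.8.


Result: 49.7

Derivation:
Using PI = LL - PL
PI = 68.5 - 18.8
PI = 49.7


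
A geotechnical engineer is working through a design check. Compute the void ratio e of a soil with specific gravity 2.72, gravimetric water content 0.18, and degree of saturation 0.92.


Using the relation e = Gs * w / S
e = 2.72 * 0.18 / 0.92
e = 0.5322


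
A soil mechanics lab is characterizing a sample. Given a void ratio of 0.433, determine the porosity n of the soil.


Using the relation n = e / (1 + e)
n = 0.433 / (1 + 0.433)
n = 0.433 / 1.433
n = 0.3022


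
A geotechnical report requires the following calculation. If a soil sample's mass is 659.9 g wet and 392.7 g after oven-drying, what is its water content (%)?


Using w = (m_wet - m_dry) / m_dry * 100
m_wet - m_dry = 659.9 - 392.7 = 267.2 g
w = 267.2 / 392.7 * 100
w = 68.04 %


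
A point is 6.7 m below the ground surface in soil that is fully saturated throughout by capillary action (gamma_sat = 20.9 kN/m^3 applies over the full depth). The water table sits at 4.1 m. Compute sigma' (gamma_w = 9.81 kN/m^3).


Total stress = gamma_sat * depth
sigma = 20.9 * 6.7 = 140.03 kPa
Pore water pressure u = gamma_w * (depth - d_wt)
u = 9.81 * (6.7 - 4.1) = 25.506 kPa
Effective stress = sigma - u
sigma' = 140.03 - 25.506 = 114.52 kPa


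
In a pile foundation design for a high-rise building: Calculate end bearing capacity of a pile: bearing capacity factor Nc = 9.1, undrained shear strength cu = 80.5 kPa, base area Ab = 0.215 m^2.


Result: 157.5 kN

Derivation:
Using Qb = Nc * cu * Ab
Qb = 9.1 * 80.5 * 0.215
Qb = 157.5 kN


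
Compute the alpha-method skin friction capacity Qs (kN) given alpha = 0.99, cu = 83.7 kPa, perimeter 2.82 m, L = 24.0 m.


Result: 5608.17 kN

Derivation:
Using Qs = alpha * cu * perimeter * L
Qs = 0.99 * 83.7 * 2.82 * 24.0
Qs = 5608.17 kN


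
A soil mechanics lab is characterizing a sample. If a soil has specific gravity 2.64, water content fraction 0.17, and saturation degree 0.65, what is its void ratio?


Using the relation e = Gs * w / S
e = 2.64 * 0.17 / 0.65
e = 0.6905


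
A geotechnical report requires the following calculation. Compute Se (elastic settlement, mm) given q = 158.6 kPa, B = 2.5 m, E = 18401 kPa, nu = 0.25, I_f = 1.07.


Using Se = q * B * (1 - nu^2) * I_f / E
1 - nu^2 = 1 - 0.25^2 = 0.9375
Se = 158.6 * 2.5 * 0.9375 * 1.07 / 18401
Se = 0.021615 m
Convert to mm: Se = 0.021615 * 1000 = 21.615 mm


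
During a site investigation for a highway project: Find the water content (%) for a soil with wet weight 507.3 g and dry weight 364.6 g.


Using w = (m_wet - m_dry) / m_dry * 100
m_wet - m_dry = 507.3 - 364.6 = 142.7 g
w = 142.7 / 364.6 * 100
w = 39.14 %


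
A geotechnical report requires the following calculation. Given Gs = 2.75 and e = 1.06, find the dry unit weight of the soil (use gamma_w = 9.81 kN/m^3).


Result: 13.096 kN/m^3

Derivation:
Using gamma_d = Gs * gamma_w / (1 + e)
gamma_d = 2.75 * 9.81 / (1 + 1.06)
gamma_d = 2.75 * 9.81 / 2.06
gamma_d = 13.096 kN/m^3


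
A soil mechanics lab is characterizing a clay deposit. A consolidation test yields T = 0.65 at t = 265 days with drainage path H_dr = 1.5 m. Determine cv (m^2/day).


Using cv = T * H_dr^2 / t
H_dr^2 = 1.5^2 = 2.25
cv = 0.65 * 2.25 / 265
cv = 0.00552 m^2/day


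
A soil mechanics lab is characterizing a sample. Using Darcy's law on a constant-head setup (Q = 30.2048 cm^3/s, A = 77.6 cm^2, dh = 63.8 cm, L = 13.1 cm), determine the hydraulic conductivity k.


Compute hydraulic gradient:
i = dh / L = 63.8 / 13.1 = 4.87023
Then apply Darcy's law:
k = Q / (A * i)
k = 30.2048 / (77.6 * 4.87023)
k = 30.2048 / 377.93
k = 0.079922 cm/s


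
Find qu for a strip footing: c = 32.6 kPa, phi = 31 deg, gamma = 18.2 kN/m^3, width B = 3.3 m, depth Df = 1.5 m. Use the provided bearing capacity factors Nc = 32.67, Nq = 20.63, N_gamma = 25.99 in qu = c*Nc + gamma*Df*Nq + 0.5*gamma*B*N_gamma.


Result: 2408.72 kPa

Derivation:
Compute qu = c*Nc + gamma*Df*Nq + 0.5*gamma*B*N_gamma
Term 1: 32.6 * 32.67 = 1065.042
Term 2: 18.2 * 1.5 * 20.63 = 563.199
Term 3: 0.5 * 18.2 * 3.3 * 25.99 = 780.4797
qu = 1065.042 + 563.199 + 780.4797
qu = 2408.72 kPa


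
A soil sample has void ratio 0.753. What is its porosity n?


Using the relation n = e / (1 + e)
n = 0.753 / (1 + 0.753)
n = 0.753 / 1.753
n = 0.4295


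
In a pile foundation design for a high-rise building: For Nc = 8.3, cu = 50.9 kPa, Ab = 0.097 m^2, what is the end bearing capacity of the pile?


Result: 40.98 kN

Derivation:
Using Qb = Nc * cu * Ab
Qb = 8.3 * 50.9 * 0.097
Qb = 40.98 kN


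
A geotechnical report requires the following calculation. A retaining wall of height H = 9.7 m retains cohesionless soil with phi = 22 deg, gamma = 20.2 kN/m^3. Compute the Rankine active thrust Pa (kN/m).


Compute active earth pressure coefficient:
Ka = tan^2(45 - phi/2) = tan^2(34.0) = 0.454962
Compute active force:
Pa = 0.5 * Ka * gamma * H^2
Pa = 0.5 * 0.454962 * 20.2 * 9.7^2
Pa = 432.35 kN/m


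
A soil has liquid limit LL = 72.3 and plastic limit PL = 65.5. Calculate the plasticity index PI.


Result: 6.8

Derivation:
Using PI = LL - PL
PI = 72.3 - 65.5
PI = 6.8


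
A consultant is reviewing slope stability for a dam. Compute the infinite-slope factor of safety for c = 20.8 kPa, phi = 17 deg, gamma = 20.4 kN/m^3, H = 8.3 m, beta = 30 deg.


Result: 0.813

Derivation:
Using Fs = c / (gamma*H*sin(beta)*cos(beta)) + tan(phi)/tan(beta)
Cohesion contribution = 20.8 / (20.4*8.3*sin(30)*cos(30))
Cohesion contribution = 0.283697
Friction contribution = tan(17)/tan(30) = 0.529541
Fs = 0.283697 + 0.529541
Fs = 0.813


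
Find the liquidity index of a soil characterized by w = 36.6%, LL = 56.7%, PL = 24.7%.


Result: 0.372

Derivation:
First compute the plasticity index:
PI = LL - PL = 56.7 - 24.7 = 32.0
Then compute the liquidity index:
LI = (w - PL) / PI
LI = (36.6 - 24.7) / 32.0
LI = 0.372


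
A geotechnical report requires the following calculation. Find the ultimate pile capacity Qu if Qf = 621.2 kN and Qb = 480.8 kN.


Using Qu = Qf + Qb
Qu = 621.2 + 480.8
Qu = 1102.0 kN


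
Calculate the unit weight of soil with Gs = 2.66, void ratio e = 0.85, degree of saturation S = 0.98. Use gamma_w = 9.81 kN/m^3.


Using gamma = gamma_w * (Gs + S*e) / (1 + e)
Numerator: Gs + S*e = 2.66 + 0.98*0.85 = 3.493
Denominator: 1 + e = 1 + 0.85 = 1.85
gamma = 9.81 * 3.493 / 1.85
gamma = 18.522 kN/m^3


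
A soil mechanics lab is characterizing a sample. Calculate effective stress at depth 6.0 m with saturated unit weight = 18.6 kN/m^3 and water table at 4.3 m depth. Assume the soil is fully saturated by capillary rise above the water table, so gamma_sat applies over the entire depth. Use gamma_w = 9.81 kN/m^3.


Total stress = gamma_sat * depth
sigma = 18.6 * 6.0 = 111.6 kPa
Pore water pressure u = gamma_w * (depth - d_wt)
u = 9.81 * (6.0 - 4.3) = 16.677 kPa
Effective stress = sigma - u
sigma' = 111.6 - 16.677 = 94.92 kPa


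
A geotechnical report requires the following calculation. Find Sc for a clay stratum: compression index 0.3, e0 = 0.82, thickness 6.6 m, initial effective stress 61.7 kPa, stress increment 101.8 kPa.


Using Sc = Cc * H / (1 + e0) * log10((sigma0 + delta_sigma) / sigma0)
Stress ratio = (61.7 + 101.8) / 61.7 = 2.64992
log10(2.64992) = 0.423233
Cc * H / (1 + e0) = 0.3 * 6.6 / (1 + 0.82) = 1.08791
Sc = 1.08791 * 0.423233
Sc = 0.4604 m


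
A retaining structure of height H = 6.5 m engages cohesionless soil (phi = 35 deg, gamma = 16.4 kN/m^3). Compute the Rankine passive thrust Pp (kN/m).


Compute passive earth pressure coefficient:
Kp = tan^2(45 + phi/2) = tan^2(62.5) = 3.690172
Compute passive force:
Pp = 0.5 * Kp * gamma * H^2
Pp = 0.5 * 3.690172 * 16.4 * 6.5^2
Pp = 1278.46 kN/m


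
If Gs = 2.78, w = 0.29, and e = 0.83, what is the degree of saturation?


Result: 0.9713

Derivation:
Using S = Gs * w / e
S = 2.78 * 0.29 / 0.83
S = 0.9713


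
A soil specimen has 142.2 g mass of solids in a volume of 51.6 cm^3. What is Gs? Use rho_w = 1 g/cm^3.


Using Gs = m_s / (V_s * rho_w)
Since rho_w = 1 g/cm^3:
Gs = 142.2 / 51.6
Gs = 2.756


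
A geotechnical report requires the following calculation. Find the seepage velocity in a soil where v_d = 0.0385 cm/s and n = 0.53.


Result: 0.07264 cm/s

Derivation:
Using v_s = v_d / n
v_s = 0.0385 / 0.53
v_s = 0.07264 cm/s


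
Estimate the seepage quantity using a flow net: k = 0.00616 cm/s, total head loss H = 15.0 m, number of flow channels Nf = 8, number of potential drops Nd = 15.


Convert k to m/s for unit consistency with H:
k = 0.00616 cm/s = 0.00616 / 100 m/s = 6.16e-05 m/s
Using q = k * H * Nf / Nd
Nf / Nd = 8 / 15 = 0.5333
q = 6.16e-05 * 15.0 * 0.5333
q = 0.0004928 m^3/s per m


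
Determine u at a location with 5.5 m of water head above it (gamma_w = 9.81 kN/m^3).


Using u = gamma_w * h_w
u = 9.81 * 5.5
u = 53.96 kPa


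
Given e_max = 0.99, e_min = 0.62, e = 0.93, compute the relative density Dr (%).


Using Dr = (e_max - e) / (e_max - e_min) * 100
e_max - e = 0.99 - 0.93 = 0.06
e_max - e_min = 0.99 - 0.62 = 0.37
Dr = 0.06 / 0.37 * 100
Dr = 16.22 %


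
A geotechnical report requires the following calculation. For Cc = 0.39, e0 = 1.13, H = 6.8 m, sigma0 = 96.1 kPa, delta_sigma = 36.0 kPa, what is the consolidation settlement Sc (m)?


Result: 0.172 m

Derivation:
Using Sc = Cc * H / (1 + e0) * log10((sigma0 + delta_sigma) / sigma0)
Stress ratio = (96.1 + 36.0) / 96.1 = 1.37461
log10(1.37461) = 0.138179
Cc * H / (1 + e0) = 0.39 * 6.8 / (1 + 1.13) = 1.24507
Sc = 1.24507 * 0.138179
Sc = 0.172 m


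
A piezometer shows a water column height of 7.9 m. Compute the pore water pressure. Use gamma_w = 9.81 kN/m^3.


Using u = gamma_w * h_w
u = 9.81 * 7.9
u = 77.5 kPa


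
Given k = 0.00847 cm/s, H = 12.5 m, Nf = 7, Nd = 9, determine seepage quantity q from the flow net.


Convert k to m/s for unit consistency with H:
k = 0.00847 cm/s = 0.00847 / 100 m/s = 8.47e-05 m/s
Using q = k * H * Nf / Nd
Nf / Nd = 7 / 9 = 0.7778
q = 8.47e-05 * 12.5 * 0.7778
q = 0.0008235 m^3/s per m


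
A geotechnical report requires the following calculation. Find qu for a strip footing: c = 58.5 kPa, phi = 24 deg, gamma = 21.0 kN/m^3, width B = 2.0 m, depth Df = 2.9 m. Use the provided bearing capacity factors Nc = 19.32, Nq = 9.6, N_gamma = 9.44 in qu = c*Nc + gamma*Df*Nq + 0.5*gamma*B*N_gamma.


Result: 1913.1 kPa

Derivation:
Compute qu = c*Nc + gamma*Df*Nq + 0.5*gamma*B*N_gamma
Term 1: 58.5 * 19.32 = 1130.22
Term 2: 21.0 * 2.9 * 9.6 = 584.64
Term 3: 0.5 * 21.0 * 2.0 * 9.44 = 198.24
qu = 1130.22 + 584.64 + 198.24
qu = 1913.1 kPa


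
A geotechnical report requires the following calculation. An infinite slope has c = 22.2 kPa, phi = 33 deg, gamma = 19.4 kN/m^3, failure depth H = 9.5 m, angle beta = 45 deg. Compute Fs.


Result: 0.89

Derivation:
Using Fs = c / (gamma*H*sin(beta)*cos(beta)) + tan(phi)/tan(beta)
Cohesion contribution = 22.2 / (19.4*9.5*sin(45)*cos(45))
Cohesion contribution = 0.240912
Friction contribution = tan(33)/tan(45) = 0.649408
Fs = 0.240912 + 0.649408
Fs = 0.89


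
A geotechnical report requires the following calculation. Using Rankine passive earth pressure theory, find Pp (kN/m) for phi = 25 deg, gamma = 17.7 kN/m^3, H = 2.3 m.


Result: 115.35 kN/m

Derivation:
Compute passive earth pressure coefficient:
Kp = tan^2(45 + phi/2) = tan^2(57.5) = 2.463913
Compute passive force:
Pp = 0.5 * Kp * gamma * H^2
Pp = 0.5 * 2.463913 * 17.7 * 2.3^2
Pp = 115.35 kN/m


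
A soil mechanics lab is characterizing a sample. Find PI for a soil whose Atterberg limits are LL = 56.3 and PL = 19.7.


Using PI = LL - PL
PI = 56.3 - 19.7
PI = 36.6


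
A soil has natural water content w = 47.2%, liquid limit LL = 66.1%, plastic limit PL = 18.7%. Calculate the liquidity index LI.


Result: 0.601

Derivation:
First compute the plasticity index:
PI = LL - PL = 66.1 - 18.7 = 47.4
Then compute the liquidity index:
LI = (w - PL) / PI
LI = (47.2 - 18.7) / 47.4
LI = 0.601


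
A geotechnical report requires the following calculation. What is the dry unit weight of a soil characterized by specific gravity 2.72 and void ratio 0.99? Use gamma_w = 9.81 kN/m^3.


Using gamma_d = Gs * gamma_w / (1 + e)
gamma_d = 2.72 * 9.81 / (1 + 0.99)
gamma_d = 2.72 * 9.81 / 1.99
gamma_d = 13.409 kN/m^3


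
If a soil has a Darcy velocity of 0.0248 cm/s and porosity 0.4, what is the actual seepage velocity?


Using v_s = v_d / n
v_s = 0.0248 / 0.4
v_s = 0.062 cm/s


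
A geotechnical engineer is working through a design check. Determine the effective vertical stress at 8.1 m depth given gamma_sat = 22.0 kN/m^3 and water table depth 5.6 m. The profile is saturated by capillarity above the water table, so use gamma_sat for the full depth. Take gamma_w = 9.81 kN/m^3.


Result: 153.68 kPa

Derivation:
Total stress = gamma_sat * depth
sigma = 22.0 * 8.1 = 178.2 kPa
Pore water pressure u = gamma_w * (depth - d_wt)
u = 9.81 * (8.1 - 5.6) = 24.525 kPa
Effective stress = sigma - u
sigma' = 178.2 - 24.525 = 153.68 kPa


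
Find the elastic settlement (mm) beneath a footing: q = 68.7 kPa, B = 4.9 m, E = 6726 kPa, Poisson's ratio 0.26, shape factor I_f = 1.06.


Using Se = q * B * (1 - nu^2) * I_f / E
1 - nu^2 = 1 - 0.26^2 = 0.9324
Se = 68.7 * 4.9 * 0.9324 * 1.06 / 6726
Se = 0.049466 m
Convert to mm: Se = 0.049466 * 1000 = 49.466 mm


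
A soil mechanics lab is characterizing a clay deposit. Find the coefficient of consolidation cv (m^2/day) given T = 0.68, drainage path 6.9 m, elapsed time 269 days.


Using cv = T * H_dr^2 / t
H_dr^2 = 6.9^2 = 47.61
cv = 0.68 * 47.61 / 269
cv = 0.12035 m^2/day


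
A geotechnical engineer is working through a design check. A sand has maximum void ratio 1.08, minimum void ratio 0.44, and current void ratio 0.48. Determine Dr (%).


Using Dr = (e_max - e) / (e_max - e_min) * 100
e_max - e = 1.08 - 0.48 = 0.6
e_max - e_min = 1.08 - 0.44 = 0.64
Dr = 0.6 / 0.64 * 100
Dr = 93.75 %


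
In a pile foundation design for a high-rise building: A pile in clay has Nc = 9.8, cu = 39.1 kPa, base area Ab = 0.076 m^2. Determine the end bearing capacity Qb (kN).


Result: 29.12 kN

Derivation:
Using Qb = Nc * cu * Ab
Qb = 9.8 * 39.1 * 0.076
Qb = 29.12 kN


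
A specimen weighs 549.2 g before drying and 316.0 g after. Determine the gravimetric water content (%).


Using w = (m_wet - m_dry) / m_dry * 100
m_wet - m_dry = 549.2 - 316.0 = 233.2 g
w = 233.2 / 316.0 * 100
w = 73.8 %


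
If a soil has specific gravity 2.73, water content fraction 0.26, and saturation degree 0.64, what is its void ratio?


Using the relation e = Gs * w / S
e = 2.73 * 0.26 / 0.64
e = 1.1091


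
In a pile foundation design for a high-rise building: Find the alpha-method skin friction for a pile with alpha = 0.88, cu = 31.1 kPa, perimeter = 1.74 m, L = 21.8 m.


Using Qs = alpha * cu * perimeter * L
Qs = 0.88 * 31.1 * 1.74 * 21.8
Qs = 1038.12 kN


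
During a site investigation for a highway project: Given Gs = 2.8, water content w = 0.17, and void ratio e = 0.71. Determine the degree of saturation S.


Using S = Gs * w / e
S = 2.8 * 0.17 / 0.71
S = 0.6704


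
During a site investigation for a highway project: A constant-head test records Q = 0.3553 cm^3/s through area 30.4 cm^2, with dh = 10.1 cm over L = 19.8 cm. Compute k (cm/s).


Compute hydraulic gradient:
i = dh / L = 10.1 / 19.8 = 0.510101
Then apply Darcy's law:
k = Q / (A * i)
k = 0.3553 / (30.4 * 0.510101)
k = 0.3553 / 15.5071
k = 0.022912 cm/s


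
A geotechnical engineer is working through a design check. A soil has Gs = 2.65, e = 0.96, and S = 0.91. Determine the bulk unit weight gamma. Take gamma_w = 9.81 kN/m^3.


Using gamma = gamma_w * (Gs + S*e) / (1 + e)
Numerator: Gs + S*e = 2.65 + 0.91*0.96 = 3.5236
Denominator: 1 + e = 1 + 0.96 = 1.96
gamma = 9.81 * 3.5236 / 1.96
gamma = 17.636 kN/m^3


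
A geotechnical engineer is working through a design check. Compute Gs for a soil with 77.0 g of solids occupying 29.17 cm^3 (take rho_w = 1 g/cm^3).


Result: 2.64

Derivation:
Using Gs = m_s / (V_s * rho_w)
Since rho_w = 1 g/cm^3:
Gs = 77.0 / 29.17
Gs = 2.64


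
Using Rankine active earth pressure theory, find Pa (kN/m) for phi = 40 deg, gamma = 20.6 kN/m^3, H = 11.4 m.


Result: 291.07 kN/m

Derivation:
Compute active earth pressure coefficient:
Ka = tan^2(45 - phi/2) = tan^2(25.0) = 0.217443
Compute active force:
Pa = 0.5 * Ka * gamma * H^2
Pa = 0.5 * 0.217443 * 20.6 * 11.4^2
Pa = 291.07 kN/m


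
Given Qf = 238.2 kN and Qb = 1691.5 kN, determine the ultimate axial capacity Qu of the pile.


Result: 1929.7 kN

Derivation:
Using Qu = Qf + Qb
Qu = 238.2 + 1691.5
Qu = 1929.7 kN


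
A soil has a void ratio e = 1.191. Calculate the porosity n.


Using the relation n = e / (1 + e)
n = 1.191 / (1 + 1.191)
n = 1.191 / 2.191
n = 0.5436


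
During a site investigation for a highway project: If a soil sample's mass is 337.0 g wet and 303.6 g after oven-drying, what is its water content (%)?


Using w = (m_wet - m_dry) / m_dry * 100
m_wet - m_dry = 337.0 - 303.6 = 33.4 g
w = 33.4 / 303.6 * 100
w = 11.0 %


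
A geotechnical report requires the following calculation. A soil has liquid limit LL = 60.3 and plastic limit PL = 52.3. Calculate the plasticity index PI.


Result: 8.0

Derivation:
Using PI = LL - PL
PI = 60.3 - 52.3
PI = 8.0


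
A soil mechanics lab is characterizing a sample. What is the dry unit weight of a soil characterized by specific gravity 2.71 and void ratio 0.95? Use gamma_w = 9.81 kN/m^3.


Using gamma_d = Gs * gamma_w / (1 + e)
gamma_d = 2.71 * 9.81 / (1 + 0.95)
gamma_d = 2.71 * 9.81 / 1.95
gamma_d = 13.633 kN/m^3


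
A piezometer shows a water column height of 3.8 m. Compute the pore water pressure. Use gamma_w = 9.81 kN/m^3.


Using u = gamma_w * h_w
u = 9.81 * 3.8
u = 37.28 kPa


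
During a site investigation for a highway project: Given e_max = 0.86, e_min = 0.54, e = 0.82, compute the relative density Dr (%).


Using Dr = (e_max - e) / (e_max - e_min) * 100
e_max - e = 0.86 - 0.82 = 0.04
e_max - e_min = 0.86 - 0.54 = 0.32
Dr = 0.04 / 0.32 * 100
Dr = 12.5 %


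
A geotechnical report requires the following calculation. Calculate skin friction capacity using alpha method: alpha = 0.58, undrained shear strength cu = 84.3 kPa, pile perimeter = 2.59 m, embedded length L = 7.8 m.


Using Qs = alpha * cu * perimeter * L
Qs = 0.58 * 84.3 * 2.59 * 7.8
Qs = 987.76 kN


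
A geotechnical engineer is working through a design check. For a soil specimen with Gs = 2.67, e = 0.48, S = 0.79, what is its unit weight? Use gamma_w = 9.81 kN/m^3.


Result: 20.211 kN/m^3

Derivation:
Using gamma = gamma_w * (Gs + S*e) / (1 + e)
Numerator: Gs + S*e = 2.67 + 0.79*0.48 = 3.0492
Denominator: 1 + e = 1 + 0.48 = 1.48
gamma = 9.81 * 3.0492 / 1.48
gamma = 20.211 kN/m^3


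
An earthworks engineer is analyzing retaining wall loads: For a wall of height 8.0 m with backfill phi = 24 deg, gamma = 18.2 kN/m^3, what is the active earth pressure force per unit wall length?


Compute active earth pressure coefficient:
Ka = tan^2(45 - phi/2) = tan^2(33.0) = 0.42173
Compute active force:
Pa = 0.5 * Ka * gamma * H^2
Pa = 0.5 * 0.42173 * 18.2 * 8.0^2
Pa = 245.62 kN/m


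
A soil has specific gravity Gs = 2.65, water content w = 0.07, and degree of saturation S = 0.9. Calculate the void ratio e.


Using the relation e = Gs * w / S
e = 2.65 * 0.07 / 0.9
e = 0.2061


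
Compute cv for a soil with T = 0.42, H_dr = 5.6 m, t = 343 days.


Using cv = T * H_dr^2 / t
H_dr^2 = 5.6^2 = 31.36
cv = 0.42 * 31.36 / 343
cv = 0.0384 m^2/day


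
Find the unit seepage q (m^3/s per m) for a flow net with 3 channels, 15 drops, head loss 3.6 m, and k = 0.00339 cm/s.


Convert k to m/s for unit consistency with H:
k = 0.00339 cm/s = 0.00339 / 100 m/s = 3.39e-05 m/s
Using q = k * H * Nf / Nd
Nf / Nd = 3 / 15 = 0.2
q = 3.39e-05 * 3.6 * 0.2
q = 2.441e-05 m^3/s per m


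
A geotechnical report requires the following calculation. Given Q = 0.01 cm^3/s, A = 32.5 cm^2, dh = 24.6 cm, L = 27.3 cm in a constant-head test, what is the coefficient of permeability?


Result: 0.000341 cm/s

Derivation:
Compute hydraulic gradient:
i = dh / L = 24.6 / 27.3 = 0.901099
Then apply Darcy's law:
k = Q / (A * i)
k = 0.01 / (32.5 * 0.901099)
k = 0.01 / 29.2857
k = 0.000341 cm/s


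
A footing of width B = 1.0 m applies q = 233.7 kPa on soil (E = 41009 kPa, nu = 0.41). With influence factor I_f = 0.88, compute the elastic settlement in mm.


Using Se = q * B * (1 - nu^2) * I_f / E
1 - nu^2 = 1 - 0.41^2 = 0.8319
Se = 233.7 * 1.0 * 0.8319 * 0.88 / 41009
Se = 0.004172 m
Convert to mm: Se = 0.004172 * 1000 = 4.172 mm


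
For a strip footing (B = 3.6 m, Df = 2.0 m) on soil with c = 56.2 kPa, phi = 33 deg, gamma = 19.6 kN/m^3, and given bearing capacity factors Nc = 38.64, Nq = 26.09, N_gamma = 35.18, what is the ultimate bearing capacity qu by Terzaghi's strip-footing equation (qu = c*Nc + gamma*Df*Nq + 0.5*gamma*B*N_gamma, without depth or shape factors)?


Compute qu = c*Nc + gamma*Df*Nq + 0.5*gamma*B*N_gamma
Term 1: 56.2 * 38.64 = 2171.568
Term 2: 19.6 * 2.0 * 26.09 = 1022.728
Term 3: 0.5 * 19.6 * 3.6 * 35.18 = 1241.1504
qu = 2171.568 + 1022.728 + 1241.1504
qu = 4435.45 kPa


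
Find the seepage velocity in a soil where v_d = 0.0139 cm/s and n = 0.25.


Using v_s = v_d / n
v_s = 0.0139 / 0.25
v_s = 0.0556 cm/s


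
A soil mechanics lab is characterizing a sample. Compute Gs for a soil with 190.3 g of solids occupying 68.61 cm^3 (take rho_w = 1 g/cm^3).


Result: 2.774

Derivation:
Using Gs = m_s / (V_s * rho_w)
Since rho_w = 1 g/cm^3:
Gs = 190.3 / 68.61
Gs = 2.774


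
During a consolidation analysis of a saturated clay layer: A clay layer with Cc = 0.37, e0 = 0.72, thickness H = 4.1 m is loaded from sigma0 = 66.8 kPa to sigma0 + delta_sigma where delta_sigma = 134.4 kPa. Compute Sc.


Result: 0.4223 m

Derivation:
Using Sc = Cc * H / (1 + e0) * log10((sigma0 + delta_sigma) / sigma0)
Stress ratio = (66.8 + 134.4) / 66.8 = 3.01198
log10(3.01198) = 0.478852
Cc * H / (1 + e0) = 0.37 * 4.1 / (1 + 0.72) = 0.881977
Sc = 0.881977 * 0.478852
Sc = 0.4223 m


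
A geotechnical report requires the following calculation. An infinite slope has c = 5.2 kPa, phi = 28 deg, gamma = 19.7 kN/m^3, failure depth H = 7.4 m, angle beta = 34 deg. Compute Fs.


Using Fs = c / (gamma*H*sin(beta)*cos(beta)) + tan(phi)/tan(beta)
Cohesion contribution = 5.2 / (19.7*7.4*sin(34)*cos(34))
Cohesion contribution = 0.0769431
Friction contribution = tan(28)/tan(34) = 0.788292
Fs = 0.0769431 + 0.788292
Fs = 0.865


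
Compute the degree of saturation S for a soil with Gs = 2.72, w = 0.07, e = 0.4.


Result: 0.476

Derivation:
Using S = Gs * w / e
S = 2.72 * 0.07 / 0.4
S = 0.476


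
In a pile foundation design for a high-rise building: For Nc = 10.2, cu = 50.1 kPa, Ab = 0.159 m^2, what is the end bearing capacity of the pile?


Using Qb = Nc * cu * Ab
Qb = 10.2 * 50.1 * 0.159
Qb = 81.25 kN


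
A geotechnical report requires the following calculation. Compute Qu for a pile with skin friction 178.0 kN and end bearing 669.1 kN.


Using Qu = Qf + Qb
Qu = 178.0 + 669.1
Qu = 847.1 kN


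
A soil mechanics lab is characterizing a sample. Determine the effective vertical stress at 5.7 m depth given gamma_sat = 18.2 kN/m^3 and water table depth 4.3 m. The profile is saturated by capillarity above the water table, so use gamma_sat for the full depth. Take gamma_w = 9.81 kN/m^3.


Total stress = gamma_sat * depth
sigma = 18.2 * 5.7 = 103.74 kPa
Pore water pressure u = gamma_w * (depth - d_wt)
u = 9.81 * (5.7 - 4.3) = 13.734 kPa
Effective stress = sigma - u
sigma' = 103.74 - 13.734 = 90.01 kPa


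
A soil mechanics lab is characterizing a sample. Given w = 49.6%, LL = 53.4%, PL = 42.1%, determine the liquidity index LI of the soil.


First compute the plasticity index:
PI = LL - PL = 53.4 - 42.1 = 11.3
Then compute the liquidity index:
LI = (w - PL) / PI
LI = (49.6 - 42.1) / 11.3
LI = 0.664
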